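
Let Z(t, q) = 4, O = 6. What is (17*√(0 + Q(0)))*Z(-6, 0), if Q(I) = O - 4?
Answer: 68*√2 ≈ 96.167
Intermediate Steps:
Q(I) = 2 (Q(I) = 6 - 4 = 2)
(17*√(0 + Q(0)))*Z(-6, 0) = (17*√(0 + 2))*4 = (17*√2)*4 = 68*√2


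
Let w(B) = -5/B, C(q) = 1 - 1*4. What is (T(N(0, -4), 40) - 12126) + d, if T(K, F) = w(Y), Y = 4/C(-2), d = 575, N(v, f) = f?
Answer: -46189/4 ≈ -11547.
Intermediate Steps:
C(q) = -3 (C(q) = 1 - 4 = -3)
Y = -4/3 (Y = 4/(-3) = 4*(-1/3) = -4/3 ≈ -1.3333)
T(K, F) = 15/4 (T(K, F) = -5/(-4/3) = -5*(-3/4) = 15/4)
(T(N(0, -4), 40) - 12126) + d = (15/4 - 12126) + 575 = -48489/4 + 575 = -46189/4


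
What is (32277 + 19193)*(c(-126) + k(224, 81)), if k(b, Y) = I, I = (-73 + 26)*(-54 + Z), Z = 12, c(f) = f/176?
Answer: 4468857015/44 ≈ 1.0156e+8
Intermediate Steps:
c(f) = f/176 (c(f) = f*(1/176) = f/176)
I = 1974 (I = (-73 + 26)*(-54 + 12) = -47*(-42) = 1974)
k(b, Y) = 1974
(32277 + 19193)*(c(-126) + k(224, 81)) = (32277 + 19193)*((1/176)*(-126) + 1974) = 51470*(-63/88 + 1974) = 51470*(173649/88) = 4468857015/44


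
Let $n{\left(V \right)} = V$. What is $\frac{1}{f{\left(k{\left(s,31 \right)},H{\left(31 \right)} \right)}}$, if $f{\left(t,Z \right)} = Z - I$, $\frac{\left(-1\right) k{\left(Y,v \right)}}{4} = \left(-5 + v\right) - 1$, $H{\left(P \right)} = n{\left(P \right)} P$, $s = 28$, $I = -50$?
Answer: $\frac{1}{1011} \approx 0.00098912$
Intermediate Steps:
$H{\left(P \right)} = P^{2}$ ($H{\left(P \right)} = P P = P^{2}$)
$k{\left(Y,v \right)} = 24 - 4 v$ ($k{\left(Y,v \right)} = - 4 \left(\left(-5 + v\right) - 1\right) = - 4 \left(-6 + v\right) = 24 - 4 v$)
$f{\left(t,Z \right)} = 50 + Z$ ($f{\left(t,Z \right)} = Z - -50 = Z + 50 = 50 + Z$)
$\frac{1}{f{\left(k{\left(s,31 \right)},H{\left(31 \right)} \right)}} = \frac{1}{50 + 31^{2}} = \frac{1}{50 + 961} = \frac{1}{1011}$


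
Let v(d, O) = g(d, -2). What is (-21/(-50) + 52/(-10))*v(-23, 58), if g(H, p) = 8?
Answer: -956/25 ≈ -38.240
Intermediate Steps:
v(d, O) = 8
(-21/(-50) + 52/(-10))*v(-23, 58) = (-21/(-50) + 52/(-10))*8 = (-21*(-1/50) + 52*(-⅒))*8 = (21/50 - 26/5)*8 = -239/50*8 = -956/25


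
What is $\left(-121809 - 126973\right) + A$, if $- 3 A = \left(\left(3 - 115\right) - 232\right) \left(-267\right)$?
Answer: $-279398$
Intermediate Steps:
$A = -30616$ ($A = - \frac{\left(\left(3 - 115\right) - 232\right) \left(-267\right)}{3} = - \frac{\left(-112 - 232\right) \left(-267\right)}{3} = - \frac{\left(-344\right) \left(-267\right)}{3} = \left(- \frac{1}{3}\right) 91848 = -30616$)
$\left(-121809 - 126973\right) + A = \left(-121809 - 126973\right) - 30616 = -248782 - 30616 = -279398$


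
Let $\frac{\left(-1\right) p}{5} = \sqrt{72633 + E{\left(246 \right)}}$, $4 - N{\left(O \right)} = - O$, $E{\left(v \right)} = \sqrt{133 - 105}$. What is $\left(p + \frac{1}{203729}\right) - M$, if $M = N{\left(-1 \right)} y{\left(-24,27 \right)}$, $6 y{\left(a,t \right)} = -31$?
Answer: $\frac{6315601}{407458} - 5 \sqrt{72633 + 2 \sqrt{7}} \approx -1332.1$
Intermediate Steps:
$E{\left(v \right)} = 2 \sqrt{7}$ ($E{\left(v \right)} = \sqrt{28} = 2 \sqrt{7}$)
$N{\left(O \right)} = 4 + O$ ($N{\left(O \right)} = 4 - - O = 4 + O$)
$y{\left(a,t \right)} = - \frac{31}{6}$ ($y{\left(a,t \right)} = \frac{1}{6} \left(-31\right) = - \frac{31}{6}$)
$M = - \frac{31}{2}$ ($M = \left(4 - 1\right) \left(- \frac{31}{6}\right) = 3 \left(- \frac{31}{6}\right) = - \frac{31}{2} \approx -15.5$)
$p = - 5 \sqrt{72633 + 2 \sqrt{7}} \approx -1347.6$
$\left(p + \frac{1}{203729}\right) - M = \left(- 5 \sqrt{72633 + 2 \sqrt{7}} + \frac{1}{203729}\right) - - \frac{31}{2} = \left(- 5 \sqrt{72633 + 2 \sqrt{7}} + \frac{1}{203729}\right) + \frac{31}{2} = \left(\frac{1}{203729} - 5 \sqrt{72633 + 2 \sqrt{7}}\right) + \frac{31}{2} = \frac{6315601}{407458} - 5 \sqrt{72633 + 2 \sqrt{7}}$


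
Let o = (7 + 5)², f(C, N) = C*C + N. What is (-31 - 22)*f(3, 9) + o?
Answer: -810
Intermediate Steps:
f(C, N) = N + C² (f(C, N) = C² + N = N + C²)
o = 144 (o = 12² = 144)
(-31 - 22)*f(3, 9) + o = (-31 - 22)*(9 + 3²) + 144 = -53*(9 + 9) + 144 = -53*18 + 144 = -954 + 144 = -810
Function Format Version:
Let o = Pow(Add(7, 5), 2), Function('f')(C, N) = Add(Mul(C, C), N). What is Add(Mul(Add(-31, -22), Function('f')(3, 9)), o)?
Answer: -810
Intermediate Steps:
Function('f')(C, N) = Add(N, Pow(C, 2)) (Function('f')(C, N) = Add(Pow(C, 2), N) = Add(N, Pow(C, 2)))
o = 144 (o = Pow(12, 2) = 144)
Add(Mul(Add(-31, -22), Function('f')(3, 9)), o) = Add(Mul(Add(-31, -22), Add(9, Pow(3, 2))), 144) = Add(Mul(-53, Add(9, 9)), 144) = Add(Mul(-53, 18), 144) = Add(-954, 144) = -810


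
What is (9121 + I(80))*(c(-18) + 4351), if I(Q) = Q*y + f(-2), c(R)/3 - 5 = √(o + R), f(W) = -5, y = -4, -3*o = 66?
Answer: 38403336 + 52776*I*√10 ≈ 3.8403e+7 + 1.6689e+5*I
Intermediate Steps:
o = -22 (o = -⅓*66 = -22)
c(R) = 15 + 3*√(-22 + R)
I(Q) = -5 - 4*Q (I(Q) = Q*(-4) - 5 = -4*Q - 5 = -5 - 4*Q)
(9121 + I(80))*(c(-18) + 4351) = (9121 + (-5 - 4*80))*((15 + 3*√(-22 - 18)) + 4351) = (9121 + (-5 - 320))*((15 + 3*√(-40)) + 4351) = (9121 - 325)*((15 + 3*(2*I*√10)) + 4351) = 8796*((15 + 6*I*√10) + 4351) = 8796*(4366 + 6*I*√10) = 38403336 + 52776*I*√10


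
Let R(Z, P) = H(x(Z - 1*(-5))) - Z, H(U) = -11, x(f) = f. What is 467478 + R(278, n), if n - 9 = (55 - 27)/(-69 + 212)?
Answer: 467189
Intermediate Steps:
n = 1315/143 (n = 9 + (55 - 27)/(-69 + 212) = 9 + 28/143 = 1315/143 ≈ 9.1958)
R(Z, P) = -11 - Z
467478 + R(278, n) = 467478 + (-11 - 1*278) = 467478 + (-11 - 278) = 467478 - 289 = 467189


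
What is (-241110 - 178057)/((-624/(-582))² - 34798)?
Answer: 563420329/46771938 ≈ 12.046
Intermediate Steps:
(-241110 - 178057)/((-624/(-582))² - 34798) = -419167/((-624*(-1/582))² - 34798) = -419167/((104/97)² - 34798) = -419167/(10816/9409 - 34798) = -419167/(-327403566/9409) = -419167*(-9409/327403566) = 563420329/46771938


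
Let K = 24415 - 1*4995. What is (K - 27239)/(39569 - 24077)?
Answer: -7819/15492 ≈ -0.50471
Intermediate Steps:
K = 19420 (K = 24415 - 4995 = 19420)
(K - 27239)/(39569 - 24077) = (19420 - 27239)/(39569 - 24077) = -7819/15492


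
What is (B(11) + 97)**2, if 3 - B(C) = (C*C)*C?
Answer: 1515361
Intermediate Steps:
B(C) = 3 - C**3 (B(C) = 3 - C*C*C = 3 - C**2*C = 3 - C**3)
(B(11) + 97)**2 = ((3 - 1*11**3) + 97)**2 = ((3 - 1*1331) + 97)**2 = ((3 - 1331) + 97)**2 = (-1328 + 97)**2 = (-1231)**2 = 1515361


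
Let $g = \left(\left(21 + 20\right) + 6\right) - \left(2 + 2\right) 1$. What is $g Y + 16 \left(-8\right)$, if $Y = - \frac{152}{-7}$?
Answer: $\frac{5640}{7} \approx 805.71$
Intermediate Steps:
$Y = \frac{152}{7}$ ($Y = \left(-152\right) \left(- \frac{1}{7}\right) = \frac{152}{7} \approx 21.714$)
$g = 43$ ($g = \left(41 + 6\right) - 4 \cdot 1 = 47 - 4 = 43$)
$g Y + 16 \left(-8\right) = 43 \cdot \frac{152}{7} + 16 \left(-8\right) = \frac{6536}{7} - 128 = \frac{5640}{7}$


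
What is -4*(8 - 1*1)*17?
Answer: -476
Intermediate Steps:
-4*(8 - 1*1)*17 = -4*(8 - 1)*17 = -4*7*17 = -28*17 = -476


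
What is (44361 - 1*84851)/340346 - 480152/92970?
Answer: -41795541973/7910491905 ≈ -5.2836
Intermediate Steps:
(44361 - 1*84851)/340346 - 480152/92970 = (44361 - 84851)*(1/340346) - 480152*1/92970 = -40490*1/340346 - 240076/46485 = -20245/170173 - 240076/46485 = -41795541973/7910491905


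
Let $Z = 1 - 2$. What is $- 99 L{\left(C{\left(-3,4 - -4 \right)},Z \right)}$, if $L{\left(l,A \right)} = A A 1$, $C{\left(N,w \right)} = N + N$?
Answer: $-99$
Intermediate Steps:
$Z = -1$
$C{\left(N,w \right)} = 2 N$
$L{\left(l,A \right)} = A^{2}$ ($L{\left(l,A \right)} = A^{2} \cdot 1 = A^{2}$)
$- 99 L{\left(C{\left(-3,4 - -4 \right)},Z \right)} = - 99 \left(-1\right)^{2} = \left(-99\right) 1 = -99$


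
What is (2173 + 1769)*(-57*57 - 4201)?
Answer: -29367900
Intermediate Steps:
(2173 + 1769)*(-57*57 - 4201) = 3942*(-3249 - 4201) = 3942*(-7450) = -29367900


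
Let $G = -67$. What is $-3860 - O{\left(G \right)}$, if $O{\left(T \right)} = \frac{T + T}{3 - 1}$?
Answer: $-3793$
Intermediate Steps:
$O{\left(T \right)} = T$ ($O{\left(T \right)} = \frac{2 T}{2} = 2 T \frac{1}{2} = T$)
$-3860 - O{\left(G \right)} = -3860 - -67 = -3860 + 67 = -3793$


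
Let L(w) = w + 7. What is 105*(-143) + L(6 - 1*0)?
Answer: -15002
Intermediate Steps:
L(w) = 7 + w
105*(-143) + L(6 - 1*0) = 105*(-143) + (7 + (6 - 1*0)) = -15015 + (7 + (6 + 0)) = -15015 + (7 + 6) = -15015 + 13 = -15002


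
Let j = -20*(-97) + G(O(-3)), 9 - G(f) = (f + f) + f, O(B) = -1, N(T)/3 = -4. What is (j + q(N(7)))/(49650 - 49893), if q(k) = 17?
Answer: -1969/243 ≈ -8.1029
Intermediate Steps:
N(T) = -12 (N(T) = 3*(-4) = -12)
G(f) = 9 - 3*f (G(f) = 9 - ((f + f) + f) = 9 - (2*f + f) = 9 - 3*f)
j = 1952 (j = -20*(-97) + (9 - 3*(-1)) = 1940 + (9 + 3) = 1940 + 12 = 1952)
(j + q(N(7)))/(49650 - 49893) = (1952 + 17)/(49650 - 49893) = 1969/(-243) = 1969*(-1/243) = -1969/243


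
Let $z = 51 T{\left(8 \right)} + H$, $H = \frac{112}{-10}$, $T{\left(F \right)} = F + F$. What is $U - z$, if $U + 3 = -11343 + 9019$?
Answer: $- \frac{15659}{5} \approx -3131.8$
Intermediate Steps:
$T{\left(F \right)} = 2 F$
$H = - \frac{56}{5}$ ($H = 112 \left(- \frac{1}{10}\right) = - \frac{56}{5} \approx -11.2$)
$U = -2327$ ($U = -3 + \left(-11343 + 9019\right) = -3 - 2324 = -2327$)
$z = \frac{4024}{5}$ ($z = 51 \cdot 2 \cdot 8 - \frac{56}{5} = 51 \cdot 16 - \frac{56}{5} = 816 - \frac{56}{5} = \frac{4024}{5} \approx 804.8$)
$U - z = -2327 - \frac{4024}{5} = - \frac{15659}{5}$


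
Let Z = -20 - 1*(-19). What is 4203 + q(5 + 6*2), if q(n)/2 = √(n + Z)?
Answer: 4211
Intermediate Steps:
Z = -1 (Z = -20 + 19 = -1)
q(n) = 2*√(-1 + n) (q(n) = 2*√(n - 1) = 2*√(-1 + n))
4203 + q(5 + 6*2) = 4203 + 2*√(-1 + (5 + 6*2)) = 4203 + 2*√(-1 + (5 + 12)) = 4203 + 2*√(-1 + 17) = 4203 + 2*√16 = 4203 + 2*4 = 4203 + 8 = 4211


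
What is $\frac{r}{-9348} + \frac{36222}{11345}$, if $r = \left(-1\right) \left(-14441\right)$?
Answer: $\frac{174770111}{106053060} \approx 1.6479$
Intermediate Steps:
$r = 14441$
$\frac{r}{-9348} + \frac{36222}{11345} = \frac{14441}{-9348} + \frac{36222}{11345} = 14441 \left(- \frac{1}{9348}\right) + 36222 \cdot \frac{1}{11345} = - \frac{14441}{9348} + \frac{36222}{11345} = \frac{174770111}{106053060}$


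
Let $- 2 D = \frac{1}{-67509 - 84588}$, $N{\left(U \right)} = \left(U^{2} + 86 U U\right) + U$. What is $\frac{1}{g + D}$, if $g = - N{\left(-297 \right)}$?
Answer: $- \frac{304194}{2334350077883} \approx -1.3031 \cdot 10^{-7}$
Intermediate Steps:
$N{\left(U \right)} = U + 87 U^{2}$ ($N{\left(U \right)} = \left(U^{2} + 86 U^{2}\right) + U = 87 U^{2} + U = U + 87 U^{2}$)
$D = \frac{1}{304194}$ ($D = - \frac{1}{2 \left(-67509 - 84588\right)} = - \frac{1}{2 \left(-152097\right)} = \left(- \frac{1}{2}\right) \left(- \frac{1}{152097}\right) = \frac{1}{304194} \approx 3.2874 \cdot 10^{-6}$)
$g = -7673886$ ($g = - \left(-297\right) \left(1 + 87 \left(-297\right)\right) = - \left(-297\right) \left(1 - 25839\right) = - \left(-297\right) \left(-25838\right) = \left(-1\right) 7673886 = -7673886$)
$\frac{1}{g + D} = \frac{1}{-7673886 + \frac{1}{304194}} = \frac{1}{- \frac{2334350077883}{304194}} = - \frac{304194}{2334350077883}$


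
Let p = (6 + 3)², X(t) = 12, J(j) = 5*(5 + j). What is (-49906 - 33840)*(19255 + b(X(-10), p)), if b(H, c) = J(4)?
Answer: -1616297800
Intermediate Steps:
J(j) = 25 + 5*j
p = 81 (p = 9² = 81)
b(H, c) = 45 (b(H, c) = 25 + 5*4 = 25 + 20 = 45)
(-49906 - 33840)*(19255 + b(X(-10), p)) = (-49906 - 33840)*(19255 + 45) = -83746*19300 = -1616297800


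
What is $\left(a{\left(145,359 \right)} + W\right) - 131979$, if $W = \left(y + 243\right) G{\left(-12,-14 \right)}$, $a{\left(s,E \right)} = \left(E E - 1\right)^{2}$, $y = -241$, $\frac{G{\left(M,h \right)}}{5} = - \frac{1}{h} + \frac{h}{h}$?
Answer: $\frac{116269457022}{7} \approx 1.661 \cdot 10^{10}$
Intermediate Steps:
$G{\left(M,h \right)} = 5 - \frac{5}{h}$ ($G{\left(M,h \right)} = 5 \left(- \frac{1}{h} + \frac{h}{h}\right) = 5 \left(- \frac{1}{h} + 1\right) = 5 \left(1 - \frac{1}{h}\right) = 5 - \frac{5}{h}$)
$a{\left(s,E \right)} = \left(-1 + E^{2}\right)^{2}$ ($a{\left(s,E \right)} = \left(E^{2} - 1\right)^{2} = \left(-1 + E^{2}\right)^{2}$)
$W = \frac{75}{7}$ ($W = \left(-241 + 243\right) \left(5 - \frac{5}{-14}\right) = 2 \left(5 - - \frac{5}{14}\right) = 2 \left(5 + \frac{5}{14}\right) = 2 \cdot \frac{75}{14} = \frac{75}{7} \approx 10.714$)
$\left(a{\left(145,359 \right)} + W\right) - 131979 = \left(\left(-1 + 359^{2}\right)^{2} + \frac{75}{7}\right) - 131979 = \left(\left(-1 + 128881\right)^{2} + \frac{75}{7}\right) - 131979 = \left(128880^{2} + \frac{75}{7}\right) - 131979 = \left(16610054400 + \frac{75}{7}\right) - 131979 = \frac{116270380875}{7} - 131979 = \frac{116269457022}{7}$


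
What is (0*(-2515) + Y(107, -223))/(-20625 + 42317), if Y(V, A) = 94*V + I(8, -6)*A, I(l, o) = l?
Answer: 4137/10846 ≈ 0.38143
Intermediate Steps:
Y(V, A) = 8*A + 94*V (Y(V, A) = 94*V + 8*A = 8*A + 94*V)
(0*(-2515) + Y(107, -223))/(-20625 + 42317) = (0*(-2515) + (8*(-223) + 94*107))/(-20625 + 42317) = (0 + (-1784 + 10058))/21692 = (0 + 8274)*(1/21692) = 8274*(1/21692) = 4137/10846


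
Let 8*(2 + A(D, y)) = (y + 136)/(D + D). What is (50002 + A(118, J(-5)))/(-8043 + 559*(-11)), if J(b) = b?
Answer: -94400131/26794496 ≈ -3.5231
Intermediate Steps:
A(D, y) = -2 + (136 + y)/(16*D) (A(D, y) = -2 + ((y + 136)/(D + D))/8 = -2 + ((136 + y)/((2*D)))/8 = -2 + ((136 + y)*(1/(2*D)))/8 = -2 + ((136 + y)/(2*D))/8 = -2 + (136 + y)/(16*D))
(50002 + A(118, J(-5)))/(-8043 + 559*(-11)) = (50002 + (1/16)*(136 - 5 - 32*118)/118)/(-8043 + 559*(-11)) = (50002 + (1/16)*(1/118)*(136 - 5 - 3776))/(-8043 - 6149) = (50002 + (1/16)*(1/118)*(-3645))/(-14192) = (50002 - 3645/1888)*(-1/14192) = (94400131/1888)*(-1/14192) = -94400131/26794496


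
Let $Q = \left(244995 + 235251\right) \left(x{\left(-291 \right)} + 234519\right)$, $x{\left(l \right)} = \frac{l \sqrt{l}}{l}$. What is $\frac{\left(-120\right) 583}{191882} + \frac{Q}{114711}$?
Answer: $\frac{3601841642074818}{3668496017} + \frac{160082 i \sqrt{291}}{38237} \approx 9.8183 \cdot 10^{5} + 71.418 i$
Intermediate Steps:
$x{\left(l \right)} = \sqrt{l}$ ($x{\left(l \right)} = \frac{l^{\frac{3}{2}}}{l} = \sqrt{l}$)
$Q = 112626811674 + 480246 i \sqrt{291}$ ($Q = \left(244995 + 235251\right) \left(\sqrt{-291} + 234519\right) = 480246 \left(i \sqrt{291} + 234519\right) = 480246 \left(234519 + i \sqrt{291}\right) = 112626811674 + 480246 i \sqrt{291} \approx 1.1263 \cdot 10^{11} + 8.1924 \cdot 10^{6} i$)
$\frac{\left(-120\right) 583}{191882} + \frac{Q}{114711} = \frac{\left(-120\right) 583}{191882} + \frac{112626811674 + 480246 i \sqrt{291}}{114711} = \left(-69960\right) \frac{1}{191882} + \left(112626811674 + 480246 i \sqrt{291}\right) \frac{1}{114711} = - \frac{34980}{95941} + \left(\frac{37542270558}{38237} + \frac{160082 i \sqrt{291}}{38237}\right) = \frac{3601841642074818}{3668496017} + \frac{160082 i \sqrt{291}}{38237}$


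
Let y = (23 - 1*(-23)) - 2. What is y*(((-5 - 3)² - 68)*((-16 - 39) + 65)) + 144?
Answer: -1616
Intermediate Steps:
y = 44 (y = (23 + 23) - 2 = 46 - 2 = 44)
y*(((-5 - 3)² - 68)*((-16 - 39) + 65)) + 144 = 44*(((-5 - 3)² - 68)*((-16 - 39) + 65)) + 144 = 44*(((-8)² - 68)*(-55 + 65)) + 144 = 44*((64 - 68)*10) + 144 = 44*(-4*10) + 144 = 44*(-40) + 144 = -1760 + 144 = -1616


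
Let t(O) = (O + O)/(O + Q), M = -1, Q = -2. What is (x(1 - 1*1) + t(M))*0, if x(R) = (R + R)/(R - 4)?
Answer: 0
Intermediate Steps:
x(R) = 2*R/(-4 + R) (x(R) = (2*R)/(-4 + R) = 2*R/(-4 + R))
t(O) = 2*O/(-2 + O) (t(O) = (O + O)/(O - 2) = (2*O)/(-2 + O) = 2*O/(-2 + O))
(x(1 - 1*1) + t(M))*0 = (2*(1 - 1*1)/(-4 + (1 - 1*1)) + 2*(-1)/(-2 - 1))*0 = (2*(1 - 1)/(-4 + (1 - 1)) + 2*(-1)/(-3))*0 = (2*0/(-4 + 0) + 2*(-1)*(-1/3))*0 = (2*0/(-4) + 2/3)*0 = (2*0*(-1/4) + 2/3)*0 = (0 + 2/3)*0 = (2/3)*0 = 0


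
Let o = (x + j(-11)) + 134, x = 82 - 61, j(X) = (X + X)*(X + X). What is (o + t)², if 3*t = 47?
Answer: 3857296/9 ≈ 4.2859e+5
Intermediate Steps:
t = 47/3 (t = (⅓)*47 = 47/3 ≈ 15.667)
j(X) = 4*X² (j(X) = (2*X)*(2*X) = 4*X²)
x = 21
o = 639 (o = (21 + 4*(-11)²) + 134 = (21 + 4*121) + 134 = (21 + 484) + 134 = 505 + 134 = 639)
(o + t)² = (639 + 47/3)² = (1964/3)² = 3857296/9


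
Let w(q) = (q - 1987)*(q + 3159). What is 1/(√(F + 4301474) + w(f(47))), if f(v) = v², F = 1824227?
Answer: 1191696/1420133230715 - √6125701/1420133230715 ≈ 8.3740e-7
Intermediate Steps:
w(q) = (-1987 + q)*(3159 + q)
1/(√(F + 4301474) + w(f(47))) = 1/(√(1824227 + 4301474) + (-6276933 + (47²)² + 1172*47²)) = 1/(√6125701 + (-6276933 + 2209² + 1172*2209)) = 1/(√6125701 + (-6276933 + 4879681 + 2588948)) = 1/(√6125701 + 1191696) = 1/(1191696 + √6125701)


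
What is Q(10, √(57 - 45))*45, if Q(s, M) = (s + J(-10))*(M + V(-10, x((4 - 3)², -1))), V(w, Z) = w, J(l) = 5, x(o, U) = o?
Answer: -6750 + 1350*√3 ≈ -4411.7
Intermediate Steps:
Q(s, M) = (-10 + M)*(5 + s) (Q(s, M) = (s + 5)*(M - 10) = (5 + s)*(-10 + M) = (-10 + M)*(5 + s))
Q(10, √(57 - 45))*45 = (-50 - 10*10 + 5*√(57 - 45) + √(57 - 45)*10)*45 = (-50 - 100 + 5*√12 + √12*10)*45 = (-50 - 100 + 5*(2*√3) + (2*√3)*10)*45 = (-50 - 100 + 10*√3 + 20*√3)*45 = (-150 + 30*√3)*45 = -6750 + 1350*√3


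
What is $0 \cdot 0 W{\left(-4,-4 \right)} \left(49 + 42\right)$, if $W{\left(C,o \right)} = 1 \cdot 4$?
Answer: $0$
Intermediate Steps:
$W{\left(C,o \right)} = 4$
$0 \cdot 0 W{\left(-4,-4 \right)} \left(49 + 42\right) = 0 \cdot 0 \cdot 4 \left(49 + 42\right) = 0 \cdot 4 \cdot 91 = 0 \cdot 91 = 0$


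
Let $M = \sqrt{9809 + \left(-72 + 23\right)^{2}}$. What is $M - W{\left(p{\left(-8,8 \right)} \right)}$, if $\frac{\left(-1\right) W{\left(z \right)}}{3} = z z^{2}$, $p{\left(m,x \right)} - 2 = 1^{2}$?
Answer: $81 + \sqrt{12210} \approx 191.5$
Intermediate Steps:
$p{\left(m,x \right)} = 3$ ($p{\left(m,x \right)} = 2 + 1^{2} = 2 + 1 = 3$)
$W{\left(z \right)} = - 3 z^{3}$ ($W{\left(z \right)} = - 3 z z^{2} = - 3 z^{3}$)
$M = \sqrt{12210}$ ($M = \sqrt{9809 + \left(-49\right)^{2}} = \sqrt{9809 + 2401} = \sqrt{12210} \approx 110.5$)
$M - W{\left(p{\left(-8,8 \right)} \right)} = \sqrt{12210} - - 3 \cdot 3^{3} = \sqrt{12210} - \left(-3\right) 27 = \sqrt{12210} - -81 = \sqrt{12210} + 81 = 81 + \sqrt{12210}$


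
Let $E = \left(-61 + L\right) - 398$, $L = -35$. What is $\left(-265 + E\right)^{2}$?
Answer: $576081$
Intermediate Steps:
$E = -494$ ($E = \left(-61 - 35\right) - 398 = -96 - 398 = -494$)
$\left(-265 + E\right)^{2} = \left(-265 - 494\right)^{2} = \left(-759\right)^{2} = 576081$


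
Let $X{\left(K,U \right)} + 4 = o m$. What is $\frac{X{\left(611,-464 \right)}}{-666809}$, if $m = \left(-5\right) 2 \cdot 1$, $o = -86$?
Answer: $- \frac{856}{666809} \approx -0.0012837$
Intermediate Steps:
$m = -10$ ($m = \left(-10\right) 1 = -10$)
$X{\left(K,U \right)} = 856$ ($X{\left(K,U \right)} = -4 - -860 = -4 + 860 = 856$)
$\frac{X{\left(611,-464 \right)}}{-666809} = \frac{856}{-666809} = 856 \left(- \frac{1}{666809}\right) = - \frac{856}{666809}$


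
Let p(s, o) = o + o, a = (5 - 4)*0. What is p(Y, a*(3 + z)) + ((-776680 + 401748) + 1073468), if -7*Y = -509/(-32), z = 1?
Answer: 698536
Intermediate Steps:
a = 0 (a = 1*0 = 0)
Y = -509/224 (Y = -(-509)/(7*(-32)) = -(-509)*(-1)/(7*32) = -1/7*509/32 = -509/224 ≈ -2.2723)
p(s, o) = 2*o
p(Y, a*(3 + z)) + ((-776680 + 401748) + 1073468) = 2*(0*(3 + 1)) + ((-776680 + 401748) + 1073468) = 2*(0*4) + (-374932 + 1073468) = 2*0 + 698536 = 0 + 698536 = 698536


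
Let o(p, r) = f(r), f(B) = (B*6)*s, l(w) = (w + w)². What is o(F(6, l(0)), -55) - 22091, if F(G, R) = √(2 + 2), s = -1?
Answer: -21761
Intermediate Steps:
l(w) = 4*w² (l(w) = (2*w)² = 4*w²)
F(G, R) = 2 (F(G, R) = √4 = 2)
f(B) = -6*B (f(B) = (B*6)*(-1) = (6*B)*(-1) = -6*B)
o(p, r) = -6*r
o(F(6, l(0)), -55) - 22091 = -6*(-55) - 22091 = 330 - 22091 = -21761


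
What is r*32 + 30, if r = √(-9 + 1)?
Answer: 30 + 64*I*√2 ≈ 30.0 + 90.51*I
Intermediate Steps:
r = 2*I*√2 (r = √(-8) = 2*I*√2 ≈ 2.8284*I)
r*32 + 30 = (2*I*√2)*32 + 30 = 64*I*√2 + 30 = 30 + 64*I*√2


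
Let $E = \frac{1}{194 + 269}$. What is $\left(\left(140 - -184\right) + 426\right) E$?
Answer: $\frac{750}{463} \approx 1.6199$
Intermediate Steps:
$E = \frac{1}{463} \approx 0.0021598$
$\left(\left(140 - -184\right) + 426\right) E = \left(\left(140 - -184\right) + 426\right) \frac{1}{463} = \left(\left(140 + 184\right) + 426\right) \frac{1}{463} = \left(324 + 426\right) \frac{1}{463} = 750 \cdot \frac{1}{463} = \frac{750}{463}$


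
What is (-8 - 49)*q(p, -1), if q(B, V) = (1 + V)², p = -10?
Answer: 0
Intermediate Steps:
(-8 - 49)*q(p, -1) = (-8 - 49)*(1 - 1)² = -57*0² = -57*0 = 0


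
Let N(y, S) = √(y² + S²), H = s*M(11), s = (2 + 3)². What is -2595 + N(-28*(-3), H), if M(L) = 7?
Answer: -2595 + 7*√769 ≈ -2400.9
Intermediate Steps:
s = 25 (s = 5² = 25)
H = 175 (H = 25*7 = 175)
N(y, S) = √(S² + y²)
-2595 + N(-28*(-3), H) = -2595 + √(175² + (-28*(-3))²) = -2595 + √(30625 + 84²) = -2595 + √(30625 + 7056) = -2595 + √37681 = -2595 + 7*√769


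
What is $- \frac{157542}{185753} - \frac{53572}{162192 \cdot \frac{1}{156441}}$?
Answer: $- \frac{129732910765235}{2510637548} \approx -51673.0$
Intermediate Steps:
$- \frac{157542}{185753} - \frac{53572}{162192 \cdot \frac{1}{156441}} = \left(-157542\right) \frac{1}{185753} - \frac{53572}{162192 \cdot \frac{1}{156441}} = - \frac{157542}{185753} - \frac{53572}{\frac{54064}{52147}} = - \frac{157542}{185753} - \frac{698404771}{13516} = - \frac{129732910765235}{2510637548}$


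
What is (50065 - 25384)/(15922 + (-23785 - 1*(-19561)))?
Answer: 24681/11698 ≈ 2.1098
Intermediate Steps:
(50065 - 25384)/(15922 + (-23785 - 1*(-19561))) = 24681/(15922 + (-23785 + 19561)) = 24681/(15922 - 4224) = 24681/11698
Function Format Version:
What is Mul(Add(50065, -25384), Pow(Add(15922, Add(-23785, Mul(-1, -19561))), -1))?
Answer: Rational(24681, 11698) ≈ 2.1098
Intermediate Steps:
Mul(Add(50065, -25384), Pow(Add(15922, Add(-23785, Mul(-1, -19561))), -1)) = Mul(24681, Pow(Add(15922, Add(-23785, 19561)), -1)) = Mul(24681, Pow(Add(15922, -4224), -1)) = Mul(24681, Pow(11698, -1)) = Mul(24681, Rational(1, 11698)) = Rational(24681, 11698)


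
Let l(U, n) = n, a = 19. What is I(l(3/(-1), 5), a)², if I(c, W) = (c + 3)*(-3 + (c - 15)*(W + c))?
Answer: 3779136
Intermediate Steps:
I(c, W) = (-3 + (-15 + c)*(W + c))*(3 + c) (I(c, W) = (3 + c)*(-3 + (-15 + c)*(W + c)) = (-3 + (-15 + c)*(W + c))*(3 + c))
I(l(3/(-1), 5), a)² = (-9 + 5³ - 48*5 - 45*19 - 12*5² + 19*5² - 12*19*5)² = (-9 + 125 - 240 - 855 - 12*25 + 19*25 - 1140)² = (-9 + 125 - 240 - 855 - 300 + 475 - 1140)² = (-1944)² = 3779136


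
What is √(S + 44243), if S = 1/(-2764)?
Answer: √84500766841/1382 ≈ 210.34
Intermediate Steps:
S = -1/2764 ≈ -0.00036179
√(S + 44243) = √(-1/2764 + 44243) = √(122287651/2764) = √84500766841/1382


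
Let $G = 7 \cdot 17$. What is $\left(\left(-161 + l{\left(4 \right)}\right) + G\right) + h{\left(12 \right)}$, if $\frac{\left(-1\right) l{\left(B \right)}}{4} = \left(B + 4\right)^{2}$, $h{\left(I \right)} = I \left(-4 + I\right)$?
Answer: $-202$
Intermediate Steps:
$G = 119$
$l{\left(B \right)} = - 4 \left(4 + B\right)^{2}$ ($l{\left(B \right)} = - 4 \left(B + 4\right)^{2} = - 4 \left(4 + B\right)^{2}$)
$\left(\left(-161 + l{\left(4 \right)}\right) + G\right) + h{\left(12 \right)} = \left(\left(-161 - 4 \left(4 + 4\right)^{2}\right) + 119\right) + 12 \left(-4 + 12\right) = \left(\left(-161 - 4 \cdot 8^{2}\right) + 119\right) + 12 \cdot 8 = \left(\left(-161 - 256\right) + 119\right) + 96 = \left(-417 + 119\right) + 96 = -298 + 96 = -202$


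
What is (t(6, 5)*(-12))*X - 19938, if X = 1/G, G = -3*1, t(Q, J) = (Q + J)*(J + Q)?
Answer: -19454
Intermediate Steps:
t(Q, J) = (J + Q)**2 (t(Q, J) = (J + Q)*(J + Q) = (J + Q)**2)
G = -3
X = -1/3 (X = 1/(-3) = -1/3 ≈ -0.33333)
(t(6, 5)*(-12))*X - 19938 = ((5 + 6)**2*(-12))*(-1/3) - 19938 = (11**2*(-12))*(-1/3) - 19938 = (121*(-12))*(-1/3) - 19938 = -1452*(-1/3) - 19938 = 484 - 19938 = -19454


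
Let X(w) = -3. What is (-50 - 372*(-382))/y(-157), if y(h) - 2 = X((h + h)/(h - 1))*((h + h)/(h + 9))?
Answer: -10511996/323 ≈ -32545.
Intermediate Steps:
y(h) = 2 - 6*h/(9 + h) (y(h) = 2 - 3*(h + h)/(h + 9) = 2 - 3*2*h/(9 + h) = 2 - 6*h/(9 + h))
(-50 - 372*(-382))/y(-157) = (-50 - 372*(-382))/((2*(9 - 2*(-157))/(9 - 157))) = (-50 + 142104)/((2*(9 + 314)/(-148))) = 142054/((2*(-1/148)*323)) = 142054/(-323/74) = 142054*(-74/323) = -10511996/323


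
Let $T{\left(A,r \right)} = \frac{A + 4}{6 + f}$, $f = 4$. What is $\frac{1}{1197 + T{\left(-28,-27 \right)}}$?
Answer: $\frac{5}{5973} \approx 0.0008371$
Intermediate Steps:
$T{\left(A,r \right)} = \frac{2}{5} + \frac{A}{10}$ ($T{\left(A,r \right)} = \frac{A + 4}{6 + 4} = \frac{4 + A}{10} = \left(4 + A\right) \frac{1}{10} = \frac{2}{5} + \frac{A}{10}$)
$\frac{1}{1197 + T{\left(-28,-27 \right)}} = \frac{1}{1197 + \left(\frac{2}{5} + \frac{1}{10} \left(-28\right)\right)} = \frac{1}{1197 + \left(\frac{2}{5} - \frac{14}{5}\right)} = \frac{1}{1197 - \frac{12}{5}} = \frac{1}{\frac{5973}{5}} = \frac{5}{5973}$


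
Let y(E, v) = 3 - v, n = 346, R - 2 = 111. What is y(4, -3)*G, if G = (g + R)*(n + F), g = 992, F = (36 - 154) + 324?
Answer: 3659760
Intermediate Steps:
R = 113 (R = 2 + 111 = 113)
F = 206 (F = -118 + 324 = 206)
G = 609960 (G = (992 + 113)*(346 + 206) = 1105*552 = 609960)
y(4, -3)*G = (3 - 1*(-3))*609960 = (3 + 3)*609960 = 6*609960 = 3659760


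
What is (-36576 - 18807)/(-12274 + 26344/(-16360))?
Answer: 113258235/25103623 ≈ 4.5116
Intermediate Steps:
(-36576 - 18807)/(-12274 + 26344/(-16360)) = -55383/(-12274 + 26344*(-1/16360)) = -55383/(-12274 - 3293/2045) = -55383/(-25103623/2045) = -55383*(-2045/25103623) = 113258235/25103623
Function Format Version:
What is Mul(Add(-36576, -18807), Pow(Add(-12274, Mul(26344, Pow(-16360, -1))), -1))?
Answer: Rational(113258235, 25103623) ≈ 4.5116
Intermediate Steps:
Mul(Add(-36576, -18807), Pow(Add(-12274, Mul(26344, Pow(-16360, -1))), -1)) = Mul(-55383, Pow(Add(-12274, Mul(26344, Rational(-1, 16360))), -1)) = Mul(-55383, Pow(Add(-12274, Rational(-3293, 2045)), -1)) = Mul(-55383, Pow(Rational(-25103623, 2045), -1)) = Mul(-55383, Rational(-2045, 25103623)) = Rational(113258235, 25103623)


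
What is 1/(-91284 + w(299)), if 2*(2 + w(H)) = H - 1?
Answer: -1/91137 ≈ -1.0972e-5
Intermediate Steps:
w(H) = -5/2 + H/2 (w(H) = -2 + (H - 1)/2 = -2 + (-1 + H)/2 = -2 + (-1/2 + H/2) = -5/2 + H/2)
1/(-91284 + w(299)) = 1/(-91284 + (-5/2 + (1/2)*299)) = 1/(-91284 + (-5/2 + 299/2)) = 1/(-91284 + 147) = 1/(-91137) = -1/91137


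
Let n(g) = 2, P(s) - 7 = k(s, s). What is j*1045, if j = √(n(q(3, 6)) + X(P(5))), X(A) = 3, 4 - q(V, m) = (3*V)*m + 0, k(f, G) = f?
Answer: 1045*√5 ≈ 2336.7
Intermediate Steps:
q(V, m) = 4 - 3*V*m (q(V, m) = 4 - ((3*V)*m + 0) = 4 - (3*V*m + 0) = 4 - 3*V*m)
P(s) = 7 + s
j = √5 (j = √(2 + 3) = √5 ≈ 2.2361)
j*1045 = √5*1045 = 1045*√5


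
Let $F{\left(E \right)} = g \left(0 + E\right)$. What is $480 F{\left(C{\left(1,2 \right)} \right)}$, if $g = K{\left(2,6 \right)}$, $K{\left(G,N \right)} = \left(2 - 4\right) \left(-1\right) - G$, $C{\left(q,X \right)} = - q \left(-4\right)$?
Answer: $0$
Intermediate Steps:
$C{\left(q,X \right)} = 4 q$
$K{\left(G,N \right)} = 2 - G$ ($K{\left(G,N \right)} = \left(-2\right) \left(-1\right) - G = 2 - G$)
$g = 0$ ($g = 2 - 2 = 0$)
$F{\left(E \right)} = 0$ ($F{\left(E \right)} = 0 \left(0 + E\right) = 0 E = 0$)
$480 F{\left(C{\left(1,2 \right)} \right)} = 480 \cdot 0 = 0$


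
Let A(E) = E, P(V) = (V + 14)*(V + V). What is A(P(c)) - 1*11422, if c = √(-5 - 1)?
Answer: -11434 + 28*I*√6 ≈ -11434.0 + 68.586*I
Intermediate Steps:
c = I*√6 (c = √(-6) = I*√6 ≈ 2.4495*I)
P(V) = 2*V*(14 + V) (P(V) = (14 + V)*(2*V) = 2*V*(14 + V))
A(P(c)) - 1*11422 = 2*(I*√6)*(14 + I*√6) - 1*11422 = 2*I*√6*(14 + I*√6) - 11422 = -11422 + 2*I*√6*(14 + I*√6)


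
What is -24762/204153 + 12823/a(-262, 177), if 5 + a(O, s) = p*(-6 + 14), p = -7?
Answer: -873121467/4151111 ≈ -210.33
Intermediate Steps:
a(O, s) = -61 (a(O, s) = -5 - 7*(-6 + 14) = -5 - 7*8 = -5 - 56 = -61)
-24762/204153 + 12823/a(-262, 177) = -24762/204153 + 12823/(-61) = -24762*1/204153 + 12823*(-1/61) = -8254/68051 - 12823/61 = -873121467/4151111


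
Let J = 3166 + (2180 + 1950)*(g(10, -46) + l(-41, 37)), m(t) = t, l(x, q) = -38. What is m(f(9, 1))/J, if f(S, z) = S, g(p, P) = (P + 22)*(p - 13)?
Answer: 1/15954 ≈ 6.2680e-5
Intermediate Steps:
g(p, P) = (-13 + p)*(22 + P) (g(p, P) = (22 + P)*(-13 + p) = (-13 + p)*(22 + P))
J = 143586 (J = 3166 + (2180 + 1950)*((-286 - 13*(-46) + 22*10 - 46*10) - 38) = 3166 + 4130*((-286 + 598 + 220 - 460) - 38) = 3166 + 4130*(72 - 38) = 3166 + 4130*34 = 3166 + 140420 = 143586)
m(f(9, 1))/J = 9/143586 = 9*(1/143586) = 1/15954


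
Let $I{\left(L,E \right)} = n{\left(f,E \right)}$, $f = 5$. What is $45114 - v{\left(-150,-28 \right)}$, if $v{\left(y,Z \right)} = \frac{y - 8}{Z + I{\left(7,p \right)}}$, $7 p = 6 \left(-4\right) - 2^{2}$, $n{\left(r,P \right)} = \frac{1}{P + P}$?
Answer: $\frac{10149386}{225} \approx 45108.0$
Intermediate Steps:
$n{\left(r,P \right)} = \frac{1}{2 P}$
$p = -4$ ($p = \frac{6 \left(-4\right) - 2^{2}}{7} = \frac{-24 - 4}{7} = \frac{1}{7} \left(-28\right) = -4$)
$I{\left(L,E \right)} = \frac{1}{2 E}$
$v{\left(y,Z \right)} = \frac{-8 + y}{- \frac{1}{8} + Z}$ ($v{\left(y,Z \right)} = \frac{y - 8}{Z + \frac{1}{2 \left(-4\right)}} = \frac{-8 + y}{Z + \frac{1}{2} \left(- \frac{1}{4}\right)} = \frac{-8 + y}{Z - \frac{1}{8}} = \frac{-8 + y}{- \frac{1}{8} + Z}$)
$45114 - v{\left(-150,-28 \right)} = 45114 - \frac{8 \left(-8 - 150\right)}{-1 + 8 \left(-28\right)} = 45114 - 8 \frac{1}{-1 - 224} \left(-158\right) = 45114 - 8 \frac{1}{-225} \left(-158\right) = 45114 - 8 \left(- \frac{1}{225}\right) \left(-158\right) = 45114 - \frac{1264}{225} = \frac{10149386}{225}$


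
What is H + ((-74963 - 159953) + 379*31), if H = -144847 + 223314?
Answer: -144700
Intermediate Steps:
H = 78467
H + ((-74963 - 159953) + 379*31) = 78467 + ((-74963 - 159953) + 379*31) = 78467 + (-234916 + 11749) = 78467 - 223167 = -144700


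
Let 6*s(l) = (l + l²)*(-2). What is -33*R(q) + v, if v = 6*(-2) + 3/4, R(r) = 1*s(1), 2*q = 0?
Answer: 43/4 ≈ 10.750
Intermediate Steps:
q = 0 (q = (½)*0 = 0)
s(l) = -l/3 - l²/3 (s(l) = ((l + l²)*(-2))/6 = (-2*l - 2*l²)/6 = -l/3 - l²/3)
R(r) = -⅔ (R(r) = 1*(-⅓*1*(1 + 1)) = 1*(-⅓*1*2) = 1*(-⅔) = -⅔)
v = -45/4 (v = -12 + 3*(¼) = -12 + ¾ = -45/4 ≈ -11.250)
-33*R(q) + v = -33*(-⅔) - 45/4 = 22 - 45/4 = 43/4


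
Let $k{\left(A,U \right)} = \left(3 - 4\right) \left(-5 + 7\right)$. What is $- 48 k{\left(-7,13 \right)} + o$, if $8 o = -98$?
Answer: $\frac{335}{4} \approx 83.75$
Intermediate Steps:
$o = - \frac{49}{4}$ ($o = \frac{1}{8} \left(-98\right) = - \frac{49}{4} \approx -12.25$)
$k{\left(A,U \right)} = -2$ ($k{\left(A,U \right)} = \left(-1\right) 2 = -2$)
$- 48 k{\left(-7,13 \right)} + o = \left(-48\right) \left(-2\right) - \frac{49}{4} = 96 - \frac{49}{4} = \frac{335}{4}$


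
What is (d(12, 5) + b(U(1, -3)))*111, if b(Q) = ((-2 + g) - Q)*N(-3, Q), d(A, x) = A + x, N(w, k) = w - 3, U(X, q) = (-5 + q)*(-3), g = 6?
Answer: 15207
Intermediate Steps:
U(X, q) = 15 - 3*q
N(w, k) = -3 + w
b(Q) = -24 + 6*Q (b(Q) = ((-2 + 6) - Q)*(-3 - 3) = (4 - Q)*(-6) = -24 + 6*Q)
(d(12, 5) + b(U(1, -3)))*111 = ((12 + 5) + (-24 + 6*(15 - 3*(-3))))*111 = (17 + (-24 + 6*(15 + 9)))*111 = (17 + (-24 + 6*24))*111 = (17 + (-24 + 144))*111 = (17 + 120)*111 = 137*111 = 15207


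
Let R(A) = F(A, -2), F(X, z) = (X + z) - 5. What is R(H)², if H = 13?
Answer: 36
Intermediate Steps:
F(X, z) = -5 + X + z
R(A) = -7 + A (R(A) = -5 + A - 2 = -7 + A)
R(H)² = (-7 + 13)² = 6² = 36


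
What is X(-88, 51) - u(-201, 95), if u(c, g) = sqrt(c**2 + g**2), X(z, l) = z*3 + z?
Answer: -352 - sqrt(49426) ≈ -574.32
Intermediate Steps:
X(z, l) = 4*z (X(z, l) = 3*z + z = 4*z)
X(-88, 51) - u(-201, 95) = 4*(-88) - sqrt((-201)**2 + 95**2) = -352 - sqrt(40401 + 9025) = -352 - sqrt(49426)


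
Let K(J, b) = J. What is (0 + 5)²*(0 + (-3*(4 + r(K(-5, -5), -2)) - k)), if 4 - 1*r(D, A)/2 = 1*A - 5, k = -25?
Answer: -1325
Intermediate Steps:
r(D, A) = 18 - 2*A (r(D, A) = 8 - 2*(1*A - 5) = 8 - 2*(A - 5) = 8 - 2*(-5 + A) = 8 + (10 - 2*A) = 18 - 2*A)
(0 + 5)²*(0 + (-3*(4 + r(K(-5, -5), -2)) - k)) = (0 + 5)²*(0 + (-3*(4 + (18 - 2*(-2))) - 1*(-25))) = 5²*(0 + (-3*(4 + (18 + 4)) + 25)) = 25*(0 + (-3*(4 + 22) + 25)) = 25*(0 + (-3*26 + 25)) = 25*(0 + (-78 + 25)) = 25*(0 - 53) = 25*(-53) = -1325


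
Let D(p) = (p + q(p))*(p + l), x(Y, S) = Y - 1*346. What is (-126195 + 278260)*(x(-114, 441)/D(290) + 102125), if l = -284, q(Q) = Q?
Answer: 2702153536255/174 ≈ 1.5530e+10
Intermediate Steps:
x(Y, S) = -346 + Y (x(Y, S) = Y - 346 = -346 + Y)
D(p) = 2*p*(-284 + p) (D(p) = (p + p)*(p - 284) = (2*p)*(-284 + p) = 2*p*(-284 + p))
(-126195 + 278260)*(x(-114, 441)/D(290) + 102125) = (-126195 + 278260)*((-346 - 114)/((2*290*(-284 + 290))) + 102125) = 152065*(-460/(2*290*6) + 102125) = 152065*(-460/3480 + 102125) = 152065*(-460*1/3480 + 102125) = 152065*(-23/174 + 102125) = 152065*(17769727/174) = 2702153536255/174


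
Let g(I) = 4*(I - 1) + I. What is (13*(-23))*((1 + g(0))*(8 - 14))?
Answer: -5382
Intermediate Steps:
g(I) = -4 + 5*I (g(I) = 4*(-1 + I) + I = (-4 + 4*I) + I = -4 + 5*I)
(13*(-23))*((1 + g(0))*(8 - 14)) = (13*(-23))*((1 + (-4 + 5*0))*(8 - 14)) = -299*(1 + (-4 + 0))*(-6) = -299*(1 - 4)*(-6) = -(-897)*(-6) = -299*18 = -5382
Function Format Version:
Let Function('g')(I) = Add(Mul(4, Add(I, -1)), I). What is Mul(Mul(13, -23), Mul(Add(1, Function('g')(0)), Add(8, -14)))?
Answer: -5382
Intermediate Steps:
Function('g')(I) = Add(-4, Mul(5, I)) (Function('g')(I) = Add(Mul(4, Add(-1, I)), I) = Add(Add(-4, Mul(4, I)), I) = Add(-4, Mul(5, I)))
Mul(Mul(13, -23), Mul(Add(1, Function('g')(0)), Add(8, -14))) = Mul(Mul(13, -23), Mul(Add(1, Add(-4, Mul(5, 0))), Add(8, -14))) = Mul(-299, Mul(Add(1, Add(-4, 0)), -6)) = Mul(-299, Mul(Add(1, -4), -6)) = Mul(-299, Mul(-3, -6)) = Mul(-299, 18) = -5382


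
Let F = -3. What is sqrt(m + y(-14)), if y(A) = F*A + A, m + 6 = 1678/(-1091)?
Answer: 2*sqrt(6088871)/1091 ≈ 4.5235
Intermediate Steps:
m = -8224/1091 (m = -6 + 1678/(-1091) = -6 + 1678*(-1/1091) = -6 - 1678/1091 = -8224/1091 ≈ -7.5380)
y(A) = -2*A (y(A) = -3*A + A = -2*A)
sqrt(m + y(-14)) = sqrt(-8224/1091 - 2*(-14)) = sqrt(-8224/1091 + 28) = sqrt(22324/1091) = 2*sqrt(6088871)/1091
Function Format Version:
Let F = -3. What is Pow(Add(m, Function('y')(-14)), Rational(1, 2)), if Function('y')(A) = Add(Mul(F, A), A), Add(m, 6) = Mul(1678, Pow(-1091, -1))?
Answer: Mul(Rational(2, 1091), Pow(6088871, Rational(1, 2))) ≈ 4.5235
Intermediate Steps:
m = Rational(-8224, 1091) (m = Add(-6, Mul(1678, Pow(-1091, -1))) = Add(-6, Mul(1678, Rational(-1, 1091))) = Add(-6, Rational(-1678, 1091)) = Rational(-8224, 1091) ≈ -7.5380)
Function('y')(A) = Mul(-2, A) (Function('y')(A) = Add(Mul(-3, A), A) = Mul(-2, A))
Pow(Add(m, Function('y')(-14)), Rational(1, 2)) = Pow(Add(Rational(-8224, 1091), Mul(-2, -14)), Rational(1, 2)) = Pow(Add(Rational(-8224, 1091), 28), Rational(1, 2)) = Pow(Rational(22324, 1091), Rational(1, 2)) = Mul(Rational(2, 1091), Pow(6088871, Rational(1, 2)))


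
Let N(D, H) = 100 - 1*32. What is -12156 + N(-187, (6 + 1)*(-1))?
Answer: -12088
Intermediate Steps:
N(D, H) = 68 (N(D, H) = 100 - 32 = 68)
-12156 + N(-187, (6 + 1)*(-1)) = -12156 + 68 = -12088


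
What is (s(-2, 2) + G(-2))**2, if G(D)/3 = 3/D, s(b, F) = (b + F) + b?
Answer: 169/4 ≈ 42.250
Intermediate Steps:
s(b, F) = F + 2*b (s(b, F) = (F + b) + b = F + 2*b)
G(D) = 9/D (G(D) = 3*(3/D) = 9/D)
(s(-2, 2) + G(-2))**2 = ((2 + 2*(-2)) + 9/(-2))**2 = ((2 - 4) + 9*(-1/2))**2 = (-2 - 9/2)**2 = (-13/2)**2 = 169/4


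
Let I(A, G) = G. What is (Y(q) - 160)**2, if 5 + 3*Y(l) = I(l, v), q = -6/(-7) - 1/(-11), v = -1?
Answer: 26244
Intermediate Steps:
q = 73/77 (q = -6*(-1/7) - 1*(-1/11) = 6/7 + 1/11 = 73/77 ≈ 0.94805)
Y(l) = -2 (Y(l) = -5/3 + (1/3)*(-1) = -5/3 - 1/3 = -2)
(Y(q) - 160)**2 = (-2 - 160)**2 = (-162)**2 = 26244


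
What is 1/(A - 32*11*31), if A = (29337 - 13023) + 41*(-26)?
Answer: 1/4336 ≈ 0.00023063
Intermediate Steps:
A = 15248 (A = 16314 - 1066 = 15248)
1/(A - 32*11*31) = 1/(15248 - 32*11*31) = 1/(15248 - 352*31) = 1/(15248 - 10912) = 1/4336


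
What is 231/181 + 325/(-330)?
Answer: 3481/11946 ≈ 0.29139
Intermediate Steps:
231/181 + 325/(-330) = 231*(1/181) + 325*(-1/330) = 231/181 - 65/66 = 3481/11946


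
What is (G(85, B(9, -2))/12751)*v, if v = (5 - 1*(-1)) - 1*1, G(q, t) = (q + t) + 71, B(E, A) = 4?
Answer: 800/12751 ≈ 0.062740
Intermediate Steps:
G(q, t) = 71 + q + t
v = 5 (v = (5 + 1) - 1 = 6 - 1 = 5)
(G(85, B(9, -2))/12751)*v = ((71 + 85 + 4)/12751)*5 = (160*(1/12751))*5 = (160/12751)*5 = 800/12751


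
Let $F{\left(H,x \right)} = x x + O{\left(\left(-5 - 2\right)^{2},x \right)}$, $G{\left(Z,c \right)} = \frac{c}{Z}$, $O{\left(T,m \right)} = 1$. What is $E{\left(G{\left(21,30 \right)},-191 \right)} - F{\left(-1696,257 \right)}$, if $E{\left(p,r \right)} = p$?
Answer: $- \frac{462340}{7} \approx -66049.0$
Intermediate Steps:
$F{\left(H,x \right)} = 1 + x^{2}$ ($F{\left(H,x \right)} = x x + 1 = x^{2} + 1 = 1 + x^{2}$)
$E{\left(G{\left(21,30 \right)},-191 \right)} - F{\left(-1696,257 \right)} = \frac{30}{21} - \left(1 + 257^{2}\right) = 30 \cdot \frac{1}{21} - \left(1 + 66049\right) = \frac{10}{7} - 66050 = - \frac{462340}{7}$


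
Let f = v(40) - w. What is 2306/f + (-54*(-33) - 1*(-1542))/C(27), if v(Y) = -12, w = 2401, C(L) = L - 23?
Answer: 2002897/2413 ≈ 830.04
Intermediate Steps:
C(L) = -23 + L
f = -2413 (f = -12 - 1*2401 = -12 - 2401 = -2413)
2306/f + (-54*(-33) - 1*(-1542))/C(27) = 2306/(-2413) + (-54*(-33) - 1*(-1542))/(-23 + 27) = 2306*(-1/2413) + (1782 + 1542)/4 = -2306/2413 + 3324*(¼) = -2306/2413 + 831 = 2002897/2413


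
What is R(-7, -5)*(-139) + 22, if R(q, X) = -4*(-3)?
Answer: -1646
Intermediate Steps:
R(q, X) = 12
R(-7, -5)*(-139) + 22 = 12*(-139) + 22 = -1668 + 22 = -1646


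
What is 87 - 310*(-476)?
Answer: 147647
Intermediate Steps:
87 - 310*(-476) = 87 + 147560 = 147647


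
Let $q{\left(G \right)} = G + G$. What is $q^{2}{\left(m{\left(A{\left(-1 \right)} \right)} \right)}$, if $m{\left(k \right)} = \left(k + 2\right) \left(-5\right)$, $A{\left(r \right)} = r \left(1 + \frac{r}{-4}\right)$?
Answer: $\frac{225}{4} \approx 56.25$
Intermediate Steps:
$A{\left(r \right)} = r \left(1 - \frac{r}{4}\right)$ ($A{\left(r \right)} = r \left(1 + r \left(- \frac{1}{4}\right)\right) = r \left(1 - \frac{r}{4}\right)$)
$m{\left(k \right)} = -10 - 5 k$ ($m{\left(k \right)} = \left(2 + k\right) \left(-5\right) = -10 - 5 k$)
$q{\left(G \right)} = 2 G$
$q^{2}{\left(m{\left(A{\left(-1 \right)} \right)} \right)} = \left(2 \left(-10 - 5 \cdot \frac{1}{4} \left(-1\right) \left(4 - -1\right)\right)\right)^{2} = \left(2 \left(-10 - 5 \cdot \frac{1}{4} \left(-1\right) \left(4 + 1\right)\right)\right)^{2} = \left(2 \left(-10 - 5 \cdot \frac{1}{4} \left(-1\right) 5\right)\right)^{2} = \left(2 \left(-10 - - \frac{25}{4}\right)\right)^{2} = \left(2 \left(-10 + \frac{25}{4}\right)\right)^{2} = \left(2 \left(- \frac{15}{4}\right)\right)^{2} = \left(- \frac{15}{2}\right)^{2} = \frac{225}{4}$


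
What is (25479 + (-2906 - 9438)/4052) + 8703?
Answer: 34623280/1013 ≈ 34179.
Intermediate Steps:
(25479 + (-2906 - 9438)/4052) + 8703 = (25479 - 12344*1/4052) + 8703 = (25479 - 3086/1013) + 8703 = 25807141/1013 + 8703 = 34623280/1013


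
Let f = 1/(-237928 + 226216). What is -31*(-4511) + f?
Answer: 1637817791/11712 ≈ 1.3984e+5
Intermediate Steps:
f = -1/11712 (f = 1/(-11712) = -1/11712 ≈ -8.5382e-5)
-31*(-4511) + f = -31*(-4511) - 1/11712 = 139841 - 1/11712 = 1637817791/11712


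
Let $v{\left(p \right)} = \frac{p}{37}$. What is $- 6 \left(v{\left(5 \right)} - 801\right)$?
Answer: $\frac{177792}{37} \approx 4805.2$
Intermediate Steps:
$v{\left(p \right)} = \frac{p}{37}$ ($v{\left(p \right)} = p \frac{1}{37} = \frac{p}{37}$)
$- 6 \left(v{\left(5 \right)} - 801\right) = - 6 \left(\frac{1}{37} \cdot 5 - 801\right) = - 6 \left(\frac{5}{37} - 801\right) = \left(-6\right) \left(- \frac{29632}{37}\right) = \frac{177792}{37}$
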